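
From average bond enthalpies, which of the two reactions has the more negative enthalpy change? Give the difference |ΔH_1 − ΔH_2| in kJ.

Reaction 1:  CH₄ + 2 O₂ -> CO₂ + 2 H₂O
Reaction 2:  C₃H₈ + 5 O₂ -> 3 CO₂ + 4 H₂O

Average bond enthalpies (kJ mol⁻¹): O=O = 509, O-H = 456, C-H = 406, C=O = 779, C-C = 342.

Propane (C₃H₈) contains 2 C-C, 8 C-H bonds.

Reaction 2, by 1105 kJ

Reaction 1:
  Bonds broken (reactants):
    C-H: 4 × 406 = 1624
    O=O: 2 × 509 = 1018
    Σ(broken) = 2642 kJ
  Bonds formed (products):
    C=O: 2 × 779 = 1558
    O-H: 4 × 456 = 1824
    Σ(formed) = 3382 kJ
  ΔH_1 = 2642 − 3382 = −740 kJ
Reaction 2:
  Bonds broken (reactants):
    C-C: 2 × 342 = 684
    C-H: 8 × 406 = 3248
    O=O: 5 × 509 = 2545
    Σ(broken) = 6477 kJ
  Bonds formed (products):
    C=O: 6 × 779 = 4674
    O-H: 8 × 456 = 3648
    Σ(formed) = 8322 kJ
  ΔH_2 = 6477 − 8322 = −1845 kJ
ΔH_1 − ΔH_2 = +1105 kJ, so reaction 2 has the more negative ΔH; |ΔH_1 − ΔH_2| = 1105 kJ.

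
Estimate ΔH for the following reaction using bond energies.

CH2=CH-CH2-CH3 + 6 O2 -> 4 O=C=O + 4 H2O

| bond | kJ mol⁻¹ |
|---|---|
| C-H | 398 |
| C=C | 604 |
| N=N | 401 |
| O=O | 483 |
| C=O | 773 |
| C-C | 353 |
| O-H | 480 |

Bonds broken (reactants):
  C-C: 2 × 353 = 706
  C-H: 8 × 398 = 3184
  C=C: 1 × 604 = 604
  O=O: 6 × 483 = 2898
  Σ(broken) = 7392 kJ
Bonds formed (products):
  C=O: 8 × 773 = 6184
  O-H: 8 × 480 = 3840
  Σ(formed) = 10024 kJ
ΔH = Σ(broken) − Σ(formed) = 7392 − 10024 = −2632 kJ

ΔH ≈ −2632 kJ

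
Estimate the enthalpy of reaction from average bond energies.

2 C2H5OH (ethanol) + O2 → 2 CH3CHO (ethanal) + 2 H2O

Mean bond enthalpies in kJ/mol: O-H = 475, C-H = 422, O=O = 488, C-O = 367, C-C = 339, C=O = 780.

Bonds broken (reactants):
  C-C: 2 × 339 = 678
  C-H: 10 × 422 = 4220
  C-O: 2 × 367 = 734
  O-H: 2 × 475 = 950
  O=O: 1 × 488 = 488
  Σ(broken) = 7070 kJ
Bonds formed (products):
  C-C: 2 × 339 = 678
  C-H: 8 × 422 = 3376
  C=O: 2 × 780 = 1560
  O-H: 4 × 475 = 1900
  Σ(formed) = 7514 kJ
ΔH = Σ(broken) − Σ(formed) = 7070 − 7514 = −444 kJ

ΔH ≈ −444 kJ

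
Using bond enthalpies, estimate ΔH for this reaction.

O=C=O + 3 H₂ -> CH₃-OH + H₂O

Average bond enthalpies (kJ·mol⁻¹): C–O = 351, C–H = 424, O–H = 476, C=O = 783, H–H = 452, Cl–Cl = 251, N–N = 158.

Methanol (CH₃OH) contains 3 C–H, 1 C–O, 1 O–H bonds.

Bonds broken (reactants):
  C=O: 2 × 783 = 1566
  H–H: 3 × 452 = 1356
  Σ(broken) = 2922 kJ
Bonds formed (products):
  C–H: 3 × 424 = 1272
  C–O: 1 × 351 = 351
  O–H: 3 × 476 = 1428
  Σ(formed) = 3051 kJ
ΔH = Σ(broken) − Σ(formed) = 2922 − 3051 = −129 kJ

ΔH ≈ −129 kJ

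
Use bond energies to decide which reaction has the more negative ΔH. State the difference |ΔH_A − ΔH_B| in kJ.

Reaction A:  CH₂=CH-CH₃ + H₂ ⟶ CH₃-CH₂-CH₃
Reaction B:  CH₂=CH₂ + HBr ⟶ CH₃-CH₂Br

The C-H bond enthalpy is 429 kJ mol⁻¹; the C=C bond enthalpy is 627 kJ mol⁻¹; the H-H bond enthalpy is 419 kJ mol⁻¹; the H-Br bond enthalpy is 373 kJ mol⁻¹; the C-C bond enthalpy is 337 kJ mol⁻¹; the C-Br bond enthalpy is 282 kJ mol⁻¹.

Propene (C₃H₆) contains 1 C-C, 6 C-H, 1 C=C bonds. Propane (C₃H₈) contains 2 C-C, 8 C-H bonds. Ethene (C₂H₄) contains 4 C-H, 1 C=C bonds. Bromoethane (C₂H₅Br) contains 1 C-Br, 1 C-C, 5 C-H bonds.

Reaction A:
  Bonds broken (reactants):
    C-C: 1 × 337 = 337
    C-H: 6 × 429 = 2574
    C=C: 1 × 627 = 627
    H-H: 1 × 419 = 419
    Σ(broken) = 3957 kJ
  Bonds formed (products):
    C-C: 2 × 337 = 674
    C-H: 8 × 429 = 3432
    Σ(formed) = 4106 kJ
  ΔH_A = 3957 − 4106 = −149 kJ
Reaction B:
  Bonds broken (reactants):
    C-H: 4 × 429 = 1716
    C=C: 1 × 627 = 627
    H-Br: 1 × 373 = 373
    Σ(broken) = 2716 kJ
  Bonds formed (products):
    C-Br: 1 × 282 = 282
    C-C: 1 × 337 = 337
    C-H: 5 × 429 = 2145
    Σ(formed) = 2764 kJ
  ΔH_B = 2716 − 2764 = −48 kJ
ΔH_A − ΔH_B = −101 kJ, so reaction A has the more negative ΔH; |ΔH_A − ΔH_B| = 101 kJ.

Reaction A, by 101 kJ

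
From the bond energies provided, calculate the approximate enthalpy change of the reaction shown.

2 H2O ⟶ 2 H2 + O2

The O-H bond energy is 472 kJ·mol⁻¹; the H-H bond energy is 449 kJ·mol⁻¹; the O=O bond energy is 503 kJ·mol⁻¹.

ΔH ≈ +487 kJ

Bonds broken (reactants):
  O-H: 4 × 472 = 1888
  Σ(broken) = 1888 kJ
Bonds formed (products):
  H-H: 2 × 449 = 898
  O=O: 1 × 503 = 503
  Σ(formed) = 1401 kJ
ΔH = Σ(broken) − Σ(formed) = 1888 − 1401 = +487 kJ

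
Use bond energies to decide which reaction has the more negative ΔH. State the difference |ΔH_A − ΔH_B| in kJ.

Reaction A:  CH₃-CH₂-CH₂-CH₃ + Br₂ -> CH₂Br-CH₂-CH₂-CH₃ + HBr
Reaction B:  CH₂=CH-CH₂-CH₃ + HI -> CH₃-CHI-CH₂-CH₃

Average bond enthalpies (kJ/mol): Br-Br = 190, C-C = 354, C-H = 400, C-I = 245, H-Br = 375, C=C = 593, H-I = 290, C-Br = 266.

Reaction B, by 65 kJ

Reaction A:
  Bonds broken (reactants):
    Br-Br: 1 × 190 = 190
    C-C: 3 × 354 = 1062
    C-H: 10 × 400 = 4000
    Σ(broken) = 5252 kJ
  Bonds formed (products):
    C-Br: 1 × 266 = 266
    C-C: 3 × 354 = 1062
    C-H: 9 × 400 = 3600
    H-Br: 1 × 375 = 375
    Σ(formed) = 5303 kJ
  ΔH_A = 5252 − 5303 = −51 kJ
Reaction B:
  Bonds broken (reactants):
    C-C: 2 × 354 = 708
    C-H: 8 × 400 = 3200
    C=C: 1 × 593 = 593
    H-I: 1 × 290 = 290
    Σ(broken) = 4791 kJ
  Bonds formed (products):
    C-C: 3 × 354 = 1062
    C-H: 9 × 400 = 3600
    C-I: 1 × 245 = 245
    Σ(formed) = 4907 kJ
  ΔH_B = 4791 − 4907 = −116 kJ
ΔH_A − ΔH_B = +65 kJ, so reaction B has the more negative ΔH; |ΔH_A − ΔH_B| = 65 kJ.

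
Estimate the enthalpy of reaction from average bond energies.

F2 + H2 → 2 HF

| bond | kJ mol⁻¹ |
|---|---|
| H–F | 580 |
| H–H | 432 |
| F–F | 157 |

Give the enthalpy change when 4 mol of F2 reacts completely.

ΔH = −2284 kJ

Bonds broken (reactants):
  F–F: 1 × 157 = 157
  H–H: 1 × 432 = 432
  Σ(broken) = 589 kJ
Bonds formed (products):
  H–F: 2 × 580 = 1160
  Σ(formed) = 1160 kJ
ΔH = Σ(broken) − Σ(formed) = 589 − 1160 = −571 kJ
For 4× the reaction as written: 4 × (−571) = −2284 kJ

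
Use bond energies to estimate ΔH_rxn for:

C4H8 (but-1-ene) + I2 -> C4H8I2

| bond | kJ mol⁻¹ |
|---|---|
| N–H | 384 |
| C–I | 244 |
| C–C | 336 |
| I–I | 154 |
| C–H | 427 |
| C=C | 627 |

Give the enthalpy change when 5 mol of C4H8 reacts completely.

Bonds broken (reactants):
  C–C: 2 × 336 = 672
  C–H: 8 × 427 = 3416
  C=C: 1 × 627 = 627
  I–I: 1 × 154 = 154
  Σ(broken) = 4869 kJ
Bonds formed (products):
  C–C: 3 × 336 = 1008
  C–H: 8 × 427 = 3416
  C–I: 2 × 244 = 488
  Σ(formed) = 4912 kJ
ΔH = Σ(broken) − Σ(formed) = 4869 − 4912 = −43 kJ
For 5× the reaction as written: 5 × (−43) = −215 kJ

ΔH = −215 kJ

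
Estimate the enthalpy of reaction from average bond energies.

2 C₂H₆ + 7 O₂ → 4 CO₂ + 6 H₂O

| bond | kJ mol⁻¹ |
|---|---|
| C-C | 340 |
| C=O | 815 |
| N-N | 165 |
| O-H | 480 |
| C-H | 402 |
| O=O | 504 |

Bonds broken (reactants):
  C-C: 2 × 340 = 680
  C-H: 12 × 402 = 4824
  O=O: 7 × 504 = 3528
  Σ(broken) = 9032 kJ
Bonds formed (products):
  C=O: 8 × 815 = 6520
  O-H: 12 × 480 = 5760
  Σ(formed) = 12280 kJ
ΔH = Σ(broken) − Σ(formed) = 9032 − 12280 = −3248 kJ

ΔH ≈ −3248 kJ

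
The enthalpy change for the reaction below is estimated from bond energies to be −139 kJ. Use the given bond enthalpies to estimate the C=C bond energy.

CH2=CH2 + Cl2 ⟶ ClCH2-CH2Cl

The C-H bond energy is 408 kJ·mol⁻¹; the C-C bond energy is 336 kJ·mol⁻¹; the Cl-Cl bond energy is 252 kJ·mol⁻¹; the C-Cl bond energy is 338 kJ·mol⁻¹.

D(C=C) ≈ 621 kJ/mol

Let D be the C=C bond energy.
Σ(broken) = 4×408 + 1×D + 1×252 = 1884 + D
Σ(formed) = 1×336 + 2×338 + 4×408 = 2644
ΔH = Σ(broken) − Σ(formed) = (1884 + D) − (2644) = −760 + D
Setting this equal to −139 kJ gives D = 621 kJ/mol.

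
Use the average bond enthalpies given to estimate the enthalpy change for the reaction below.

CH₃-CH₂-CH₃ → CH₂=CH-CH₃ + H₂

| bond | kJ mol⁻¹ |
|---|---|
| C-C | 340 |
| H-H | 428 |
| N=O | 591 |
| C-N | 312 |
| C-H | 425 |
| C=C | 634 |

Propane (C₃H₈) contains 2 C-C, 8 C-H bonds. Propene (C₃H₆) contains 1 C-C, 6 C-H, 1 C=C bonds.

ΔH ≈ +128 kJ

Bonds broken (reactants):
  C-C: 2 × 340 = 680
  C-H: 8 × 425 = 3400
  Σ(broken) = 4080 kJ
Bonds formed (products):
  C-C: 1 × 340 = 340
  C-H: 6 × 425 = 2550
  C=C: 1 × 634 = 634
  H-H: 1 × 428 = 428
  Σ(formed) = 3952 kJ
ΔH = Σ(broken) − Σ(formed) = 4080 − 3952 = +128 kJ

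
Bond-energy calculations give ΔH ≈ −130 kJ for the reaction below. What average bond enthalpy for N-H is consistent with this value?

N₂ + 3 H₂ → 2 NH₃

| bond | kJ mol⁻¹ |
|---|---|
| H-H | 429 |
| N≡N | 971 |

Let D be the N-H bond energy.
Σ(broken) = 3×429 + 1×971 = 2258
Σ(formed) = 6×D = 6D
ΔH = Σ(broken) − Σ(formed) = (2258) − (6D) = +2258 − 6D
Setting this equal to −130 kJ gives 6D = 2388, so D = 398 kJ/mol.

D(N-H) ≈ 398 kJ/mol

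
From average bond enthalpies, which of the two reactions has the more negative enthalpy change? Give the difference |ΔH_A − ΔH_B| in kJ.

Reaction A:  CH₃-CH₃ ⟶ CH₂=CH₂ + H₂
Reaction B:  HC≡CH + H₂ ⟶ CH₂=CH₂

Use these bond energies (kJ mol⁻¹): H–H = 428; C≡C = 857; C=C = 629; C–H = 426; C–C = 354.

Reaction A:
  Bonds broken (reactants):
    C–C: 1 × 354 = 354
    C–H: 6 × 426 = 2556
    Σ(broken) = 2910 kJ
  Bonds formed (products):
    C–H: 4 × 426 = 1704
    C=C: 1 × 629 = 629
    H–H: 1 × 428 = 428
    Σ(formed) = 2761 kJ
  ΔH_A = 2910 − 2761 = +149 kJ
Reaction B:
  Bonds broken (reactants):
    C≡C: 1 × 857 = 857
    C–H: 2 × 426 = 852
    H–H: 1 × 428 = 428
    Σ(broken) = 2137 kJ
  Bonds formed (products):
    C–H: 4 × 426 = 1704
    C=C: 1 × 629 = 629
    Σ(formed) = 2333 kJ
  ΔH_B = 2137 − 2333 = −196 kJ
ΔH_A − ΔH_B = +345 kJ, so reaction B has the more negative ΔH; |ΔH_A − ΔH_B| = 345 kJ.

Reaction B, by 345 kJ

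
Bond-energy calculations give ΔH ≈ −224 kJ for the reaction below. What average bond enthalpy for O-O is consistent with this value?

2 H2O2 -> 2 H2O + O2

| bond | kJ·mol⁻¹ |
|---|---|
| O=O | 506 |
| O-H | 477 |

D(O-O) ≈ 141 kJ/mol

Let D be the O-O bond energy.
Σ(broken) = 4×477 + 2×D = 1908 + 2D
Σ(formed) = 4×477 + 1×506 = 2414
ΔH = Σ(broken) − Σ(formed) = (1908 + 2D) − (2414) = −506 + 2D
Setting this equal to −224 kJ gives 2D = 282, so D = 141 kJ/mol.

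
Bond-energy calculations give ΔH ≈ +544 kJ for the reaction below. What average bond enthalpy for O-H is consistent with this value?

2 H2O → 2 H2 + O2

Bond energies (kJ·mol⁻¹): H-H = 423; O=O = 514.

Let D be the O-H bond energy.
Σ(broken) = 4×D = 4D
Σ(formed) = 2×423 + 1×514 = 1360
ΔH = Σ(broken) − Σ(formed) = (4D) − (1360) = −1360 + 4D
Setting this equal to +544 kJ gives 4D = 1904, so D = 476 kJ/mol.

D(O-H) ≈ 476 kJ/mol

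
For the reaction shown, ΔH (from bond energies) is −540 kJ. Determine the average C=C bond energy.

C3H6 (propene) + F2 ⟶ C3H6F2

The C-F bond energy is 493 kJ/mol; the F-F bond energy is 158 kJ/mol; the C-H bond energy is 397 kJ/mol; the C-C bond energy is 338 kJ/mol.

Let D be the C=C bond energy.
Σ(broken) = 1×338 + 6×397 + 1×D + 1×158 = 2878 + D
Σ(formed) = 2×338 + 2×493 + 6×397 = 4044
ΔH = Σ(broken) − Σ(formed) = (2878 + D) − (4044) = −1166 + D
Setting this equal to −540 kJ gives D = 626 kJ/mol.

D(C=C) ≈ 626 kJ/mol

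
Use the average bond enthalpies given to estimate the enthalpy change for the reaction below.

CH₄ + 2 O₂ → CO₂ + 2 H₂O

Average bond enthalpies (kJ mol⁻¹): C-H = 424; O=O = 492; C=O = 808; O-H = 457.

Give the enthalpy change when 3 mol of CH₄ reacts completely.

Bonds broken (reactants):
  C-H: 4 × 424 = 1696
  O=O: 2 × 492 = 984
  Σ(broken) = 2680 kJ
Bonds formed (products):
  C=O: 2 × 808 = 1616
  O-H: 4 × 457 = 1828
  Σ(formed) = 3444 kJ
ΔH = Σ(broken) − Σ(formed) = 2680 − 3444 = −764 kJ
For 3× the reaction as written: 3 × (−764) = −2292 kJ

ΔH = −2292 kJ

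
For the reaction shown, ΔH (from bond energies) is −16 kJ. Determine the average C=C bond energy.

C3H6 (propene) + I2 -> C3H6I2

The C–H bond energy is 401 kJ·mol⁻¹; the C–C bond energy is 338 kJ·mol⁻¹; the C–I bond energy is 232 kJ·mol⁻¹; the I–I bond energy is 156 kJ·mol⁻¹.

D(C=C) ≈ 630 kJ/mol

Let D be the C=C bond energy.
Σ(broken) = 1×338 + 6×401 + 1×D + 1×156 = 2900 + D
Σ(formed) = 2×338 + 6×401 + 2×232 = 3546
ΔH = Σ(broken) − Σ(formed) = (2900 + D) − (3546) = −646 + D
Setting this equal to −16 kJ gives D = 630 kJ/mol.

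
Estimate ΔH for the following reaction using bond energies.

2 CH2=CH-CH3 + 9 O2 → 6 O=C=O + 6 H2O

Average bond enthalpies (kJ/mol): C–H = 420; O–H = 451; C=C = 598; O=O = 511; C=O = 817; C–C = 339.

Bonds broken (reactants):
  C–C: 2 × 339 = 678
  C–H: 12 × 420 = 5040
  C=C: 2 × 598 = 1196
  O=O: 9 × 511 = 4599
  Σ(broken) = 11513 kJ
Bonds formed (products):
  C=O: 12 × 817 = 9804
  O–H: 12 × 451 = 5412
  Σ(formed) = 15216 kJ
ΔH = Σ(broken) − Σ(formed) = 11513 − 15216 = −3703 kJ

ΔH ≈ −3703 kJ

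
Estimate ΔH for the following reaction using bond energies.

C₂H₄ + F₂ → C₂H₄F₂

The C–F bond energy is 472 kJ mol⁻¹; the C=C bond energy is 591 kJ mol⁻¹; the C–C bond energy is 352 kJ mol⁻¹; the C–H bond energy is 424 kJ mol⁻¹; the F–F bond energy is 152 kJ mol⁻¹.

ΔH ≈ −553 kJ

Bonds broken (reactants):
  C–H: 4 × 424 = 1696
  C=C: 1 × 591 = 591
  F–F: 1 × 152 = 152
  Σ(broken) = 2439 kJ
Bonds formed (products):
  C–C: 1 × 352 = 352
  C–F: 2 × 472 = 944
  C–H: 4 × 424 = 1696
  Σ(formed) = 2992 kJ
ΔH = Σ(broken) − Σ(formed) = 2439 − 2992 = −553 kJ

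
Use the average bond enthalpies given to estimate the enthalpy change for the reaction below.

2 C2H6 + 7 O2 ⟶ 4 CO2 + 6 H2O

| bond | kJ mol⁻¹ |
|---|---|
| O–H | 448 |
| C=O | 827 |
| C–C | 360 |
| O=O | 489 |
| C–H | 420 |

ΔH ≈ −2809 kJ

Bonds broken (reactants):
  C–C: 2 × 360 = 720
  C–H: 12 × 420 = 5040
  O=O: 7 × 489 = 3423
  Σ(broken) = 9183 kJ
Bonds formed (products):
  C=O: 8 × 827 = 6616
  O–H: 12 × 448 = 5376
  Σ(formed) = 11992 kJ
ΔH = Σ(broken) − Σ(formed) = 9183 − 11992 = −2809 kJ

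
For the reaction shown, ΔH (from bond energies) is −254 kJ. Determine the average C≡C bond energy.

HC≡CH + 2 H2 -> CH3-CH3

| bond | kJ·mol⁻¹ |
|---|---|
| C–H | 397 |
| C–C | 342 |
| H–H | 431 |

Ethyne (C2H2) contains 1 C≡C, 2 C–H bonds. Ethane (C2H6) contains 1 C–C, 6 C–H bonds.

Let D be the C≡C bond energy.
Σ(broken) = 1×D + 2×397 + 2×431 = 1656 + D
Σ(formed) = 1×342 + 6×397 = 2724
ΔH = Σ(broken) − Σ(formed) = (1656 + D) − (2724) = −1068 + D
Setting this equal to −254 kJ gives D = 814 kJ/mol.

D(C≡C) ≈ 814 kJ/mol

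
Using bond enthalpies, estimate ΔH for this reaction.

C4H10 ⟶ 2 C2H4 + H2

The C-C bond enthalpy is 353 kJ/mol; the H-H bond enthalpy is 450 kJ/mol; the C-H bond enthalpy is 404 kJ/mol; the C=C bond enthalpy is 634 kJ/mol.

ΔH ≈ +149 kJ

Bonds broken (reactants):
  C-C: 3 × 353 = 1059
  C-H: 10 × 404 = 4040
  Σ(broken) = 5099 kJ
Bonds formed (products):
  C-H: 8 × 404 = 3232
  C=C: 2 × 634 = 1268
  H-H: 1 × 450 = 450
  Σ(formed) = 4950 kJ
ΔH = Σ(broken) − Σ(formed) = 5099 − 4950 = +149 kJ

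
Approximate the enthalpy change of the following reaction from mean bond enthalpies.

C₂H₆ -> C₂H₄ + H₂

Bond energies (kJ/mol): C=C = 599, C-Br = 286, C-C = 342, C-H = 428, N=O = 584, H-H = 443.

ΔH ≈ +156 kJ

Bonds broken (reactants):
  C-C: 1 × 342 = 342
  C-H: 6 × 428 = 2568
  Σ(broken) = 2910 kJ
Bonds formed (products):
  C-H: 4 × 428 = 1712
  C=C: 1 × 599 = 599
  H-H: 1 × 443 = 443
  Σ(formed) = 2754 kJ
ΔH = Σ(broken) − Σ(formed) = 2910 − 2754 = +156 kJ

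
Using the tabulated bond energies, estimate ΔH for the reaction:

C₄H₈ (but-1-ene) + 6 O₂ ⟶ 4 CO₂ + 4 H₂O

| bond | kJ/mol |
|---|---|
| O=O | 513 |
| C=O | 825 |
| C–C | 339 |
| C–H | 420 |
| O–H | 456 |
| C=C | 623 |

ΔH ≈ −2509 kJ

Bonds broken (reactants):
  C–C: 2 × 339 = 678
  C–H: 8 × 420 = 3360
  C=C: 1 × 623 = 623
  O=O: 6 × 513 = 3078
  Σ(broken) = 7739 kJ
Bonds formed (products):
  C=O: 8 × 825 = 6600
  O–H: 8 × 456 = 3648
  Σ(formed) = 10248 kJ
ΔH = Σ(broken) − Σ(formed) = 7739 − 10248 = −2509 kJ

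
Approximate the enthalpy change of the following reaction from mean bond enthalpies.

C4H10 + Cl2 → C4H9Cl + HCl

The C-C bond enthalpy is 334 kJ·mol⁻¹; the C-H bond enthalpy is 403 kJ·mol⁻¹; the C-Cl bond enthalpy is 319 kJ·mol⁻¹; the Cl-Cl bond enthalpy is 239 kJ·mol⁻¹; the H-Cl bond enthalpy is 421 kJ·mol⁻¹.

Bonds broken (reactants):
  C-C: 3 × 334 = 1002
  C-H: 10 × 403 = 4030
  Cl-Cl: 1 × 239 = 239
  Σ(broken) = 5271 kJ
Bonds formed (products):
  C-C: 3 × 334 = 1002
  C-Cl: 1 × 319 = 319
  C-H: 9 × 403 = 3627
  H-Cl: 1 × 421 = 421
  Σ(formed) = 5369 kJ
ΔH = Σ(broken) − Σ(formed) = 5271 − 5369 = −98 kJ

ΔH ≈ −98 kJ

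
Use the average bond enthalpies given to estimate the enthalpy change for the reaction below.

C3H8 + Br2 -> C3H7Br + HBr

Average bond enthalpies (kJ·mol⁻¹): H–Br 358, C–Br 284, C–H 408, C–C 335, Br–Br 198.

Bonds broken (reactants):
  Br–Br: 1 × 198 = 198
  C–C: 2 × 335 = 670
  C–H: 8 × 408 = 3264
  Σ(broken) = 4132 kJ
Bonds formed (products):
  C–Br: 1 × 284 = 284
  C–C: 2 × 335 = 670
  C–H: 7 × 408 = 2856
  H–Br: 1 × 358 = 358
  Σ(formed) = 4168 kJ
ΔH = Σ(broken) − Σ(formed) = 4132 − 4168 = −36 kJ

ΔH ≈ −36 kJ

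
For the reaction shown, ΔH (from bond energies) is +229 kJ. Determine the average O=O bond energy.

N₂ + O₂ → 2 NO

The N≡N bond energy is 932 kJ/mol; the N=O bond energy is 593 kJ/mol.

Let D be the O=O bond energy.
Σ(broken) = 1×932 + 1×D = 932 + D
Σ(formed) = 2×593 = 1186
ΔH = Σ(broken) − Σ(formed) = (932 + D) − (1186) = −254 + D
Setting this equal to +229 kJ gives D = 483 kJ/mol.

D(O=O) ≈ 483 kJ/mol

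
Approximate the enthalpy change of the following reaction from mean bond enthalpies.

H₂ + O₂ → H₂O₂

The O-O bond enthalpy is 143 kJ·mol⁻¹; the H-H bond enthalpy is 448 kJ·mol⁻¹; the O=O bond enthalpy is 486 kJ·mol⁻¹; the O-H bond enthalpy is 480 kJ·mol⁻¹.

ΔH ≈ −169 kJ

Bonds broken (reactants):
  H-H: 1 × 448 = 448
  O=O: 1 × 486 = 486
  Σ(broken) = 934 kJ
Bonds formed (products):
  O-H: 2 × 480 = 960
  O-O: 1 × 143 = 143
  Σ(formed) = 1103 kJ
ΔH = Σ(broken) − Σ(formed) = 934 − 1103 = −169 kJ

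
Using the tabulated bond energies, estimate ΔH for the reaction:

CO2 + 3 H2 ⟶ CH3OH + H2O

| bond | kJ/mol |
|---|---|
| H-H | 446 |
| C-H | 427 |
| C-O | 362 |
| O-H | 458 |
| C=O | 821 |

Bonds broken (reactants):
  C=O: 2 × 821 = 1642
  H-H: 3 × 446 = 1338
  Σ(broken) = 2980 kJ
Bonds formed (products):
  C-H: 3 × 427 = 1281
  C-O: 1 × 362 = 362
  O-H: 3 × 458 = 1374
  Σ(formed) = 3017 kJ
ΔH = Σ(broken) − Σ(formed) = 2980 − 3017 = −37 kJ

ΔH ≈ −37 kJ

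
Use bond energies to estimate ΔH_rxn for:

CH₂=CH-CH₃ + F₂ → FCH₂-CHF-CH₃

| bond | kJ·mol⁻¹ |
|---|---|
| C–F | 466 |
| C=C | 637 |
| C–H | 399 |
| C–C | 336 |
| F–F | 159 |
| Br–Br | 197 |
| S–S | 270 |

ΔH ≈ −472 kJ

Bonds broken (reactants):
  C–C: 1 × 336 = 336
  C–H: 6 × 399 = 2394
  C=C: 1 × 637 = 637
  F–F: 1 × 159 = 159
  Σ(broken) = 3526 kJ
Bonds formed (products):
  C–C: 2 × 336 = 672
  C–F: 2 × 466 = 932
  C–H: 6 × 399 = 2394
  Σ(formed) = 3998 kJ
ΔH = Σ(broken) − Σ(formed) = 3526 − 3998 = −472 kJ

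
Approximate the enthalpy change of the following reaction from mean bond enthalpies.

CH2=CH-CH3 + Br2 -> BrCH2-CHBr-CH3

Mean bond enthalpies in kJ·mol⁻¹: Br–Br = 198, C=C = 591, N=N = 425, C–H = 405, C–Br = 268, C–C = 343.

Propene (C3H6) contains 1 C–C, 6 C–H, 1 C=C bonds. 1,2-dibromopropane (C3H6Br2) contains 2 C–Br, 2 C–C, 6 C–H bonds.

ΔH ≈ −90 kJ

Bonds broken (reactants):
  Br–Br: 1 × 198 = 198
  C–C: 1 × 343 = 343
  C–H: 6 × 405 = 2430
  C=C: 1 × 591 = 591
  Σ(broken) = 3562 kJ
Bonds formed (products):
  C–Br: 2 × 268 = 536
  C–C: 2 × 343 = 686
  C–H: 6 × 405 = 2430
  Σ(formed) = 3652 kJ
ΔH = Σ(broken) − Σ(formed) = 3562 − 3652 = −90 kJ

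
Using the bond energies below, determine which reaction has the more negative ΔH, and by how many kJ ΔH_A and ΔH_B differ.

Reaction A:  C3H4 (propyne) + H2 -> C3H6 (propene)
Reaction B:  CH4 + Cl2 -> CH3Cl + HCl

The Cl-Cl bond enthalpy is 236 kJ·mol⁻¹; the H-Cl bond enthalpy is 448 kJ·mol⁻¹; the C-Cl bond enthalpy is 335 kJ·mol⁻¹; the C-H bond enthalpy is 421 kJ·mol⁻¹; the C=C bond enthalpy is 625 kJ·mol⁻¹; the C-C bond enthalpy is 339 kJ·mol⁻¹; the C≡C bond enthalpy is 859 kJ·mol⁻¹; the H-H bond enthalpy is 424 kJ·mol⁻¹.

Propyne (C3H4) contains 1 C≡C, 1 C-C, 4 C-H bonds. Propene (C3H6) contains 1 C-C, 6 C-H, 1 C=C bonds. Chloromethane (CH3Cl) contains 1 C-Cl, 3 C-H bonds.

Reaction A, by 58 kJ

Reaction A:
  Bonds broken (reactants):
    C≡C: 1 × 859 = 859
    C-C: 1 × 339 = 339
    C-H: 4 × 421 = 1684
    H-H: 1 × 424 = 424
    Σ(broken) = 3306 kJ
  Bonds formed (products):
    C-C: 1 × 339 = 339
    C-H: 6 × 421 = 2526
    C=C: 1 × 625 = 625
    Σ(formed) = 3490 kJ
  ΔH_A = 3306 − 3490 = −184 kJ
Reaction B:
  Bonds broken (reactants):
    C-H: 4 × 421 = 1684
    Cl-Cl: 1 × 236 = 236
    Σ(broken) = 1920 kJ
  Bonds formed (products):
    C-Cl: 1 × 335 = 335
    C-H: 3 × 421 = 1263
    H-Cl: 1 × 448 = 448
    Σ(formed) = 2046 kJ
  ΔH_B = 1920 − 2046 = −126 kJ
ΔH_A − ΔH_B = −58 kJ, so reaction A has the more negative ΔH; |ΔH_A − ΔH_B| = 58 kJ.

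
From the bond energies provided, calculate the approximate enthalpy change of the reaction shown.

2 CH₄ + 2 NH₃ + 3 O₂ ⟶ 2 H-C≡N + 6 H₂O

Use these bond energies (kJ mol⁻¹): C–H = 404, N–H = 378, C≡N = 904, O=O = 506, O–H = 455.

ΔH ≈ −1058 kJ

Bonds broken (reactants):
  C–H: 8 × 404 = 3232
  N–H: 6 × 378 = 2268
  O=O: 3 × 506 = 1518
  Σ(broken) = 7018 kJ
Bonds formed (products):
  C≡N: 2 × 904 = 1808
  C–H: 2 × 404 = 808
  O–H: 12 × 455 = 5460
  Σ(formed) = 8076 kJ
ΔH = Σ(broken) − Σ(formed) = 7018 − 8076 = −1058 kJ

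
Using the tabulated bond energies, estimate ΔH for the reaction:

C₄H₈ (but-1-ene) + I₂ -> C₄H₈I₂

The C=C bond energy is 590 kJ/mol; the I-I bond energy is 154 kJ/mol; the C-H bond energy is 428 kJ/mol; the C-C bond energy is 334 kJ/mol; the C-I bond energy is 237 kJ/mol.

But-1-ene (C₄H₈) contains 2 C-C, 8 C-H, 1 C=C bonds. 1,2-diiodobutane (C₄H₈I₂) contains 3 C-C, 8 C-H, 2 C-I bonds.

Bonds broken (reactants):
  C-C: 2 × 334 = 668
  C-H: 8 × 428 = 3424
  C=C: 1 × 590 = 590
  I-I: 1 × 154 = 154
  Σ(broken) = 4836 kJ
Bonds formed (products):
  C-C: 3 × 334 = 1002
  C-H: 8 × 428 = 3424
  C-I: 2 × 237 = 474
  Σ(formed) = 4900 kJ
ΔH = Σ(broken) − Σ(formed) = 4836 − 4900 = −64 kJ

ΔH ≈ −64 kJ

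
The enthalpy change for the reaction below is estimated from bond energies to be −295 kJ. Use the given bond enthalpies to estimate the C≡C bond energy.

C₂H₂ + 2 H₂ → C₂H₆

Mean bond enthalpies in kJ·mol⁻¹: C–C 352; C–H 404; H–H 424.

D(C≡C) ≈ 825 kJ/mol

Let D be the C≡C bond energy.
Σ(broken) = 1×D + 2×404 + 2×424 = 1656 + D
Σ(formed) = 1×352 + 6×404 = 2776
ΔH = Σ(broken) − Σ(formed) = (1656 + D) − (2776) = −1120 + D
Setting this equal to −295 kJ gives D = 825 kJ/mol.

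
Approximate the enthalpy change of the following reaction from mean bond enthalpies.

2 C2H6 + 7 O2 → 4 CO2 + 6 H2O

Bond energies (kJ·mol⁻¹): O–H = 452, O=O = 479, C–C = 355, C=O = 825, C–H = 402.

ΔH ≈ −3137 kJ

Bonds broken (reactants):
  C–C: 2 × 355 = 710
  C–H: 12 × 402 = 4824
  O=O: 7 × 479 = 3353
  Σ(broken) = 8887 kJ
Bonds formed (products):
  C=O: 8 × 825 = 6600
  O–H: 12 × 452 = 5424
  Σ(formed) = 12024 kJ
ΔH = Σ(broken) − Σ(formed) = 8887 − 12024 = −3137 kJ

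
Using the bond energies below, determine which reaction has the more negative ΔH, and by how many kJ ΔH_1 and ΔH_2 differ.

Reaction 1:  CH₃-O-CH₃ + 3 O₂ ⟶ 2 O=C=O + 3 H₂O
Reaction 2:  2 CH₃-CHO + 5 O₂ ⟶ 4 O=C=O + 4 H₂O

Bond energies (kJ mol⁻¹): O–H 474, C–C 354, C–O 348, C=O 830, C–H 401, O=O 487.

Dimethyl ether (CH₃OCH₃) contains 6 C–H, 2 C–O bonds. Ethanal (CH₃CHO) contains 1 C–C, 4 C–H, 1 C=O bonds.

Reaction 2, by 820 kJ

Reaction 1:
  Bonds broken (reactants):
    C–H: 6 × 401 = 2406
    C–O: 2 × 348 = 696
    O=O: 3 × 487 = 1461
    Σ(broken) = 4563 kJ
  Bonds formed (products):
    C=O: 4 × 830 = 3320
    O–H: 6 × 474 = 2844
    Σ(formed) = 6164 kJ
  ΔH_1 = 4563 − 6164 = −1601 kJ
Reaction 2:
  Bonds broken (reactants):
    C–C: 2 × 354 = 708
    C–H: 8 × 401 = 3208
    C=O: 2 × 830 = 1660
    O=O: 5 × 487 = 2435
    Σ(broken) = 8011 kJ
  Bonds formed (products):
    C=O: 8 × 830 = 6640
    O–H: 8 × 474 = 3792
    Σ(formed) = 10432 kJ
  ΔH_2 = 8011 − 10432 = −2421 kJ
ΔH_1 − ΔH_2 = +820 kJ, so reaction 2 has the more negative ΔH; |ΔH_1 − ΔH_2| = 820 kJ.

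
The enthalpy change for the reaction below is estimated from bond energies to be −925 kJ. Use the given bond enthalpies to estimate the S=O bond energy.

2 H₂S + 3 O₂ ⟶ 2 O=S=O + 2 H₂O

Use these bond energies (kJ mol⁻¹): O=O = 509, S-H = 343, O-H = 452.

Let D be the S=O bond energy.
Σ(broken) = 3×509 + 4×343 = 2899
Σ(formed) = 4×452 + 4×D = 1808 + 4D
ΔH = Σ(broken) − Σ(formed) = (2899) − (1808 + 4D) = +1091 − 4D
Setting this equal to −925 kJ gives 4D = 2016, so D = 504 kJ/mol.

D(S=O) ≈ 504 kJ/mol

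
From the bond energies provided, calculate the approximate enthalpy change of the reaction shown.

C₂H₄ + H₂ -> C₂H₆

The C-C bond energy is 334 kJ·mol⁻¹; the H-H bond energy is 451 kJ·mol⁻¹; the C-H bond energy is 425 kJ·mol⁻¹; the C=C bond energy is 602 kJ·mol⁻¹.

ΔH ≈ −131 kJ

Bonds broken (reactants):
  C-H: 4 × 425 = 1700
  C=C: 1 × 602 = 602
  H-H: 1 × 451 = 451
  Σ(broken) = 2753 kJ
Bonds formed (products):
  C-C: 1 × 334 = 334
  C-H: 6 × 425 = 2550
  Σ(formed) = 2884 kJ
ΔH = Σ(broken) − Σ(formed) = 2753 − 2884 = −131 kJ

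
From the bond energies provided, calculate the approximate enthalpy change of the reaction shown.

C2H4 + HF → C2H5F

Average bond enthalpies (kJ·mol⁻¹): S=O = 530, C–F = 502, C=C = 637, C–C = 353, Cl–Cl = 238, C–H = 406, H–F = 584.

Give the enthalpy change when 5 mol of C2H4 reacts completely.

Bonds broken (reactants):
  C–H: 4 × 406 = 1624
  C=C: 1 × 637 = 637
  H–F: 1 × 584 = 584
  Σ(broken) = 2845 kJ
Bonds formed (products):
  C–C: 1 × 353 = 353
  C–F: 1 × 502 = 502
  C–H: 5 × 406 = 2030
  Σ(formed) = 2885 kJ
ΔH = Σ(broken) − Σ(formed) = 2845 − 2885 = −40 kJ
For 5× the reaction as written: 5 × (−40) = −200 kJ

ΔH = −200 kJ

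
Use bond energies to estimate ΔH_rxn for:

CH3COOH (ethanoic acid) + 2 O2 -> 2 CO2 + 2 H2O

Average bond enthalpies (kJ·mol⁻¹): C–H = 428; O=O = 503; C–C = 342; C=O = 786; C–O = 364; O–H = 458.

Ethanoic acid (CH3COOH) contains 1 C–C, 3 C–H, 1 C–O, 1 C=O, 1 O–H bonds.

Bonds broken (reactants):
  C–C: 1 × 342 = 342
  C–H: 3 × 428 = 1284
  C–O: 1 × 364 = 364
  C=O: 1 × 786 = 786
  O–H: 1 × 458 = 458
  O=O: 2 × 503 = 1006
  Σ(broken) = 4240 kJ
Bonds formed (products):
  C=O: 4 × 786 = 3144
  O–H: 4 × 458 = 1832
  Σ(formed) = 4976 kJ
ΔH = Σ(broken) − Σ(formed) = 4240 − 4976 = −736 kJ

ΔH ≈ −736 kJ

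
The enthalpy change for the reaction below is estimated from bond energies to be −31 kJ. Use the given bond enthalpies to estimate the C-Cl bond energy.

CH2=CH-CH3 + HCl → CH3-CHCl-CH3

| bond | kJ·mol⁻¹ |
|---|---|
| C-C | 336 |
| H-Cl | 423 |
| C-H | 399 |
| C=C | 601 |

Let D be the C-Cl bond energy.
Σ(broken) = 1×336 + 6×399 + 1×601 + 1×423 = 3754
Σ(formed) = 2×336 + 1×D + 7×399 = 3465 + D
ΔH = Σ(broken) − Σ(formed) = (3754) − (3465 + D) = +289 − D
Setting this equal to −31 kJ gives D = 320 kJ/mol.

D(C-Cl) ≈ 320 kJ/mol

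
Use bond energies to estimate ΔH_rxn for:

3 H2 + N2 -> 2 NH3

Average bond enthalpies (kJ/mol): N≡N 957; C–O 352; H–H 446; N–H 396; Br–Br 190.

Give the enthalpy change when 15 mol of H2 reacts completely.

ΔH = −405 kJ

Bonds broken (reactants):
  H–H: 3 × 446 = 1338
  N≡N: 1 × 957 = 957
  Σ(broken) = 2295 kJ
Bonds formed (products):
  N–H: 6 × 396 = 2376
  Σ(formed) = 2376 kJ
ΔH = Σ(broken) − Σ(formed) = 2295 − 2376 = −81 kJ
For 5× the reaction as written: 5 × (−81) = −405 kJ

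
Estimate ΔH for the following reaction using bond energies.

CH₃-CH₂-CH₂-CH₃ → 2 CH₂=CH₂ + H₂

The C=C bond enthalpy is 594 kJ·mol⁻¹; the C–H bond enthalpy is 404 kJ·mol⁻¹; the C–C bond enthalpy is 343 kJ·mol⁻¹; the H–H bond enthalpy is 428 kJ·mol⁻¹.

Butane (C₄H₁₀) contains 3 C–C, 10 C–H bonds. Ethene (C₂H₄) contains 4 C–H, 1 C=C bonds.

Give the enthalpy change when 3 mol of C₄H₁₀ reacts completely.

Bonds broken (reactants):
  C–C: 3 × 343 = 1029
  C–H: 10 × 404 = 4040
  Σ(broken) = 5069 kJ
Bonds formed (products):
  C–H: 8 × 404 = 3232
  C=C: 2 × 594 = 1188
  H–H: 1 × 428 = 428
  Σ(formed) = 4848 kJ
ΔH = Σ(broken) − Σ(formed) = 5069 − 4848 = +221 kJ
For 3× the reaction as written: 3 × (+221) = +663 kJ

ΔH = +663 kJ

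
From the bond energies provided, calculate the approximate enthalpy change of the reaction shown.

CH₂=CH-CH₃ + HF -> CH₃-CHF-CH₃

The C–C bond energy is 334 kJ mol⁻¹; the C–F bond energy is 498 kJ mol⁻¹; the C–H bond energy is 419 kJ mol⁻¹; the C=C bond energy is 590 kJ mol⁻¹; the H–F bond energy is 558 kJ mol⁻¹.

Bonds broken (reactants):
  C–C: 1 × 334 = 334
  C–H: 6 × 419 = 2514
  C=C: 1 × 590 = 590
  H–F: 1 × 558 = 558
  Σ(broken) = 3996 kJ
Bonds formed (products):
  C–C: 2 × 334 = 668
  C–F: 1 × 498 = 498
  C–H: 7 × 419 = 2933
  Σ(formed) = 4099 kJ
ΔH = Σ(broken) − Σ(formed) = 3996 − 4099 = −103 kJ

ΔH ≈ −103 kJ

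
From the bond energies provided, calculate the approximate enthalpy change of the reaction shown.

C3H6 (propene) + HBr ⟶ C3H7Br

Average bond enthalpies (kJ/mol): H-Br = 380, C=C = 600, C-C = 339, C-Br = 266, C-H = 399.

ΔH ≈ −24 kJ

Bonds broken (reactants):
  C-C: 1 × 339 = 339
  C-H: 6 × 399 = 2394
  C=C: 1 × 600 = 600
  H-Br: 1 × 380 = 380
  Σ(broken) = 3713 kJ
Bonds formed (products):
  C-Br: 1 × 266 = 266
  C-C: 2 × 339 = 678
  C-H: 7 × 399 = 2793
  Σ(formed) = 3737 kJ
ΔH = Σ(broken) − Σ(formed) = 3713 − 3737 = −24 kJ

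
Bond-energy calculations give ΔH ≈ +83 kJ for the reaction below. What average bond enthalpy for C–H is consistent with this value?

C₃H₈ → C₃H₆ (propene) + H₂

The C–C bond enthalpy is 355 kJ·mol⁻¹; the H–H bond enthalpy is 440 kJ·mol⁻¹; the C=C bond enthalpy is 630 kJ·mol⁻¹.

Let D be the C–H bond energy.
Σ(broken) = 2×355 + 8×D = 710 + 8D
Σ(formed) = 1×355 + 6×D + 1×630 + 1×440 = 1425 + 6D
ΔH = Σ(broken) − Σ(formed) = (710 + 8D) − (1425 + 6D) = −715 + 2D
Setting this equal to +83 kJ gives 2D = 798, so D = 399 kJ/mol.

D(C–H) ≈ 399 kJ/mol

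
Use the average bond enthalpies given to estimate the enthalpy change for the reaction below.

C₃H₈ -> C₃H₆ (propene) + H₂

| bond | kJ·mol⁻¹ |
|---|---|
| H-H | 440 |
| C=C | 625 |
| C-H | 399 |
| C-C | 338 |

Bonds broken (reactants):
  C-C: 2 × 338 = 676
  C-H: 8 × 399 = 3192
  Σ(broken) = 3868 kJ
Bonds formed (products):
  C-C: 1 × 338 = 338
  C-H: 6 × 399 = 2394
  C=C: 1 × 625 = 625
  H-H: 1 × 440 = 440
  Σ(formed) = 3797 kJ
ΔH = Σ(broken) − Σ(formed) = 3868 − 3797 = +71 kJ

ΔH ≈ +71 kJ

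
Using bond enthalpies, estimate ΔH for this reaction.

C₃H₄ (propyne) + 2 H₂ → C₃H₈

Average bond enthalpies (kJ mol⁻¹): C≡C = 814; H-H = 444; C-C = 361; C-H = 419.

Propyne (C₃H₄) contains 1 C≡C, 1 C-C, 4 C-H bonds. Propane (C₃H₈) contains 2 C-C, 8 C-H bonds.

ΔH ≈ −335 kJ

Bonds broken (reactants):
  C≡C: 1 × 814 = 814
  C-C: 1 × 361 = 361
  C-H: 4 × 419 = 1676
  H-H: 2 × 444 = 888
  Σ(broken) = 3739 kJ
Bonds formed (products):
  C-C: 2 × 361 = 722
  C-H: 8 × 419 = 3352
  Σ(formed) = 4074 kJ
ΔH = Σ(broken) − Σ(formed) = 3739 − 4074 = −335 kJ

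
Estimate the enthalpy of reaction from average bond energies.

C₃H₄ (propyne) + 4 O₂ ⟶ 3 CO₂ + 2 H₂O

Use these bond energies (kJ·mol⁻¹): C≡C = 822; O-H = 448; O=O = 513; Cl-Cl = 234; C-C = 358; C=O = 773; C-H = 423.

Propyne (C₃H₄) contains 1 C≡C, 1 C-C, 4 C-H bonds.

Bonds broken (reactants):
  C≡C: 1 × 822 = 822
  C-C: 1 × 358 = 358
  C-H: 4 × 423 = 1692
  O=O: 4 × 513 = 2052
  Σ(broken) = 4924 kJ
Bonds formed (products):
  C=O: 6 × 773 = 4638
  O-H: 4 × 448 = 1792
  Σ(formed) = 6430 kJ
ΔH = Σ(broken) − Σ(formed) = 4924 − 6430 = −1506 kJ

ΔH ≈ −1506 kJ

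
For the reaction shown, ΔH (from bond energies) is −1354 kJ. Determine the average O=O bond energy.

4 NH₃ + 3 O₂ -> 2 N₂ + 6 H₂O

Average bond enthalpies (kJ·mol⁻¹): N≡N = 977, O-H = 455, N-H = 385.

D(O=O) ≈ 480 kJ/mol

Let D be the O=O bond energy.
Σ(broken) = 12×385 + 3×D = 4620 + 3D
Σ(formed) = 2×977 + 12×455 = 7414
ΔH = Σ(broken) − Σ(formed) = (4620 + 3D) − (7414) = −2794 + 3D
Setting this equal to −1354 kJ gives 3D = 1440, so D = 480 kJ/mol.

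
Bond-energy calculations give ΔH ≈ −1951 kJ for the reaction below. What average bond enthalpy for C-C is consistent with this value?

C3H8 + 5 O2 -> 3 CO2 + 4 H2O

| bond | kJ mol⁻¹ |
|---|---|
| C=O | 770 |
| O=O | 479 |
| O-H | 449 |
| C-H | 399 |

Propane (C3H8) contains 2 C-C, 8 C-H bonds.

Let D be the C-C bond energy.
Σ(broken) = 2×D + 8×399 + 5×479 = 5587 + 2D
Σ(formed) = 6×770 + 8×449 = 8212
ΔH = Σ(broken) − Σ(formed) = (5587 + 2D) − (8212) = −2625 + 2D
Setting this equal to −1951 kJ gives 2D = 674, so D = 337 kJ/mol.

D(C-C) ≈ 337 kJ/mol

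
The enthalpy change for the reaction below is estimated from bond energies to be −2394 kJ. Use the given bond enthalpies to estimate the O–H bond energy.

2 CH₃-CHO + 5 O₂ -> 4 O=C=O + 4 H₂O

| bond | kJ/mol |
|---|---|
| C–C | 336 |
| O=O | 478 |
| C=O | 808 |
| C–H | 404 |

Let D be the O–H bond energy.
Σ(broken) = 2×336 + 8×404 + 2×808 + 5×478 = 7910
Σ(formed) = 8×808 + 8×D = 6464 + 8D
ΔH = Σ(broken) − Σ(formed) = (7910) − (6464 + 8D) = +1446 − 8D
Setting this equal to −2394 kJ gives 8D = 3840, so D = 480 kJ/mol.

D(O–H) ≈ 480 kJ/mol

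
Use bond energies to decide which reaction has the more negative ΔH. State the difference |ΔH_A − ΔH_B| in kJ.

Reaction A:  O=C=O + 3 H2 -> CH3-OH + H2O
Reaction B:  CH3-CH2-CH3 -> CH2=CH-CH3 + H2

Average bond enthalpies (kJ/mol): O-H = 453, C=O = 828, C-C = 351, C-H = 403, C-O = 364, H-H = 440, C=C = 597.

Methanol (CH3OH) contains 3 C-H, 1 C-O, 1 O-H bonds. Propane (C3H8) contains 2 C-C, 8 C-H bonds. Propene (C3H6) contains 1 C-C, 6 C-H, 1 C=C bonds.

Reaction A:
  Bonds broken (reactants):
    C=O: 2 × 828 = 1656
    H-H: 3 × 440 = 1320
    Σ(broken) = 2976 kJ
  Bonds formed (products):
    C-H: 3 × 403 = 1209
    C-O: 1 × 364 = 364
    O-H: 3 × 453 = 1359
    Σ(formed) = 2932 kJ
  ΔH_A = 2976 − 2932 = +44 kJ
Reaction B:
  Bonds broken (reactants):
    C-C: 2 × 351 = 702
    C-H: 8 × 403 = 3224
    Σ(broken) = 3926 kJ
  Bonds formed (products):
    C-C: 1 × 351 = 351
    C-H: 6 × 403 = 2418
    C=C: 1 × 597 = 597
    H-H: 1 × 440 = 440
    Σ(formed) = 3806 kJ
  ΔH_B = 3926 − 3806 = +120 kJ
ΔH_A − ΔH_B = −76 kJ, so reaction A has the more negative ΔH; |ΔH_A − ΔH_B| = 76 kJ.

Reaction A, by 76 kJ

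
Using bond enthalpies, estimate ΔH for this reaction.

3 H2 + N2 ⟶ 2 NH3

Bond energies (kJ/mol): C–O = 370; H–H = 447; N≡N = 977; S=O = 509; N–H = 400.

ΔH ≈ −82 kJ

Bonds broken (reactants):
  H–H: 3 × 447 = 1341
  N≡N: 1 × 977 = 977
  Σ(broken) = 2318 kJ
Bonds formed (products):
  N–H: 6 × 400 = 2400
  Σ(formed) = 2400 kJ
ΔH = Σ(broken) − Σ(formed) = 2318 − 2400 = −82 kJ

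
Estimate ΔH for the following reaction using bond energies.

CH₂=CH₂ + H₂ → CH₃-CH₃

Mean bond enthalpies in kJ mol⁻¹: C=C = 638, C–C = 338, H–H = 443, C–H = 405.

ΔH ≈ −67 kJ

Bonds broken (reactants):
  C–H: 4 × 405 = 1620
  C=C: 1 × 638 = 638
  H–H: 1 × 443 = 443
  Σ(broken) = 2701 kJ
Bonds formed (products):
  C–C: 1 × 338 = 338
  C–H: 6 × 405 = 2430
  Σ(formed) = 2768 kJ
ΔH = Σ(broken) − Σ(formed) = 2701 − 2768 = −67 kJ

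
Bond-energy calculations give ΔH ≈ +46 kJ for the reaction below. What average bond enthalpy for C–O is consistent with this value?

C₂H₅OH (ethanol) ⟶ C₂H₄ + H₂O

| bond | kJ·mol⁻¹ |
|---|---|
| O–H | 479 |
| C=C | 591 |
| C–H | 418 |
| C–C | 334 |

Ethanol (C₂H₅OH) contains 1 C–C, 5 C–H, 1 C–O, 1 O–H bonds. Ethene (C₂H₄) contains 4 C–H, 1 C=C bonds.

D(C–O) ≈ 364 kJ/mol

Let D be the C–O bond energy.
Σ(broken) = 1×334 + 5×418 + 1×D + 1×479 = 2903 + D
Σ(formed) = 4×418 + 1×591 + 2×479 = 3221
ΔH = Σ(broken) − Σ(formed) = (2903 + D) − (3221) = −318 + D
Setting this equal to +46 kJ gives D = 364 kJ/mol.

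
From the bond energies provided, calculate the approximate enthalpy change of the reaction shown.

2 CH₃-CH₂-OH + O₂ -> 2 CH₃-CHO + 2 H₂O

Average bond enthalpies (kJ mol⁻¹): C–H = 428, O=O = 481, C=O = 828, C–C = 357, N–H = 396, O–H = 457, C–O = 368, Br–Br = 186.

ΔH ≈ −497 kJ

Bonds broken (reactants):
  C–C: 2 × 357 = 714
  C–H: 10 × 428 = 4280
  C–O: 2 × 368 = 736
  O–H: 2 × 457 = 914
  O=O: 1 × 481 = 481
  Σ(broken) = 7125 kJ
Bonds formed (products):
  C–C: 2 × 357 = 714
  C–H: 8 × 428 = 3424
  C=O: 2 × 828 = 1656
  O–H: 4 × 457 = 1828
  Σ(formed) = 7622 kJ
ΔH = Σ(broken) − Σ(formed) = 7125 − 7622 = −497 kJ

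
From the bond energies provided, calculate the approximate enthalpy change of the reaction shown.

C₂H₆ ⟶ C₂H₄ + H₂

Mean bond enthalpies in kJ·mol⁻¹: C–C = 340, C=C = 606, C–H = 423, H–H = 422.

ΔH ≈ +158 kJ

Bonds broken (reactants):
  C–C: 1 × 340 = 340
  C–H: 6 × 423 = 2538
  Σ(broken) = 2878 kJ
Bonds formed (products):
  C–H: 4 × 423 = 1692
  C=C: 1 × 606 = 606
  H–H: 1 × 422 = 422
  Σ(formed) = 2720 kJ
ΔH = Σ(broken) − Σ(formed) = 2878 − 2720 = +158 kJ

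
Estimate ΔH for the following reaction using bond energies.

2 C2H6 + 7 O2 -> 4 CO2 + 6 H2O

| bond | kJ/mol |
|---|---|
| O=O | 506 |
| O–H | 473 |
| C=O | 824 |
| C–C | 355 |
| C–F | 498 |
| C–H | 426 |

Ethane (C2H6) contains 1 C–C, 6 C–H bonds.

Bonds broken (reactants):
  C–C: 2 × 355 = 710
  C–H: 12 × 426 = 5112
  O=O: 7 × 506 = 3542
  Σ(broken) = 9364 kJ
Bonds formed (products):
  C=O: 8 × 824 = 6592
  O–H: 12 × 473 = 5676
  Σ(formed) = 12268 kJ
ΔH = Σ(broken) − Σ(formed) = 9364 − 12268 = −2904 kJ

ΔH ≈ −2904 kJ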